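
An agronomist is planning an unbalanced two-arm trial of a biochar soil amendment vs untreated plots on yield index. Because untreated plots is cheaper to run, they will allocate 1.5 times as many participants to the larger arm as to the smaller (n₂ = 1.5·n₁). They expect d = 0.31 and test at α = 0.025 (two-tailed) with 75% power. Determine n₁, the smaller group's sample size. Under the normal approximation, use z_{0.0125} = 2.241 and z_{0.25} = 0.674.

n₁ = 148

With allocation ratio k = n₂/n₁ = 1.5, Var(x̄₁−x̄₂) = σ²(1/n₁ + 1/(k·n₁)) = σ²·(k+1)/(k·n₁).
So n₁ = (1 + 1/k)·((z_{α/2} + z_β)/d)² = 1.667 × (2.915/0.31)².
n₁ = 1.667 × 88.42 = 147.4.
Round up: n₁ = 148, giving n₂ = 1.5 × 148 = 222.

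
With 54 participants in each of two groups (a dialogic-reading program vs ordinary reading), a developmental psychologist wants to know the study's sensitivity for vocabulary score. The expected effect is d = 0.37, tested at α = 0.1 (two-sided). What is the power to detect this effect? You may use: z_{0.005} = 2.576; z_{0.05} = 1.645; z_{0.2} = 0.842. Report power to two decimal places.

For two equal groups, power = Φ(d·√(n/2) − z_{α/2}).
d·√(n/2) = 0.37 × √(54/2) = 0.37 × 5.196 = 1.923.
z_β = 1.923 − 1.645 = 0.278.
Power = Φ(0.278) = 0.609.

power ≈ 0.61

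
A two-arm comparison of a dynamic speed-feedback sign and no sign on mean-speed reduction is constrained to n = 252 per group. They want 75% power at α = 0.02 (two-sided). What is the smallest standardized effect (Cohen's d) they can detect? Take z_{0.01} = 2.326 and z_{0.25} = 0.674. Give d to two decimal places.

d_min ≈ 0.27

For two independent groups of n = 252 each: d_min = (z_{α/2} + z_β)·√(2/n).
z-sum = 2.326 + 0.674 = 3.000.
d_min = 3.000 × √(2/252) = 3.000 × 0.0891 = 0.267.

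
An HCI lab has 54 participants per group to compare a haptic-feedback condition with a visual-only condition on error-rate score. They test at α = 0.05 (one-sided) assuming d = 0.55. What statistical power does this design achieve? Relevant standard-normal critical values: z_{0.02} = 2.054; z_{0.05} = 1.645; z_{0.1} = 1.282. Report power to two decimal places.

For two equal groups, power = Φ(d·√(n/2) − z_{α}).
d·√(n/2) = 0.55 × √(54/2) = 0.55 × 5.196 = 2.858.
z_β = 2.858 − 1.645 = 1.213.
Power = Φ(1.213) = 0.887.

power ≈ 0.89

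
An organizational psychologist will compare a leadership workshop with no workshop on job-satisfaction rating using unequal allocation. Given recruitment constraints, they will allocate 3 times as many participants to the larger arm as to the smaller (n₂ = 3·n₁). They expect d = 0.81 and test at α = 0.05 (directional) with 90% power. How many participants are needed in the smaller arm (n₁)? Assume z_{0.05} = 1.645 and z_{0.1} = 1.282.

With allocation ratio k = n₂/n₁ = 3, Var(x̄₁−x̄₂) = σ²(1/n₁ + 1/(k·n₁)) = σ²·(k+1)/(k·n₁).
So n₁ = (1 + 1/k)·((z_{α} + z_β)/d)² = 1.333 × (2.927/0.81)².
n₁ = 1.333 × 13.06 = 17.4.
Round up: n₁ = 18, giving n₂ = 3 × 18 = 54.

n₁ = 18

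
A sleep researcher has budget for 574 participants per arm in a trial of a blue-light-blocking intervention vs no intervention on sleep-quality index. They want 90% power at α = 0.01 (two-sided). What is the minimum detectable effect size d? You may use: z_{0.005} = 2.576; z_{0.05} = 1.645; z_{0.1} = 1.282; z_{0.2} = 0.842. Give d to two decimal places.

For two independent groups of n = 574 each: d_min = (z_{α/2} + z_β)·√(2/n).
z-sum = 2.576 + 1.282 = 3.858.
d_min = 3.858 × √(2/574) = 3.858 × 0.0590 = 0.228.

d_min ≈ 0.23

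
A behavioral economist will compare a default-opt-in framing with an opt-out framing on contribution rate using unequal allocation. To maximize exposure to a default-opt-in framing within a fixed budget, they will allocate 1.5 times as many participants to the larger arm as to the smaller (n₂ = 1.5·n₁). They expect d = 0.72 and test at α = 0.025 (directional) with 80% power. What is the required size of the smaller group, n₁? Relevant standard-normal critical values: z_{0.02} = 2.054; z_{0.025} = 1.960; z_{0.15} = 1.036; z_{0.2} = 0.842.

n₁ = 26

With allocation ratio k = n₂/n₁ = 1.5, Var(x̄₁−x̄₂) = σ²(1/n₁ + 1/(k·n₁)) = σ²·(k+1)/(k·n₁).
So n₁ = (1 + 1/k)·((z_{α} + z_β)/d)² = 1.667 × (2.802/0.72)².
n₁ = 1.667 × 15.15 = 25.2.
Round up: n₁ = 26, giving n₂ = 1.5 × 26 = 39.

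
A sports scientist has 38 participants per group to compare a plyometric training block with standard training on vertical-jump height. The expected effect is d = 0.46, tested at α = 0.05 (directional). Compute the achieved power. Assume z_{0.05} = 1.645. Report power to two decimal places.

power ≈ 0.64

For two equal groups, power = Φ(d·√(n/2) − z_{α}).
d·√(n/2) = 0.46 × √(38/2) = 0.46 × 4.359 = 2.005.
z_β = 2.005 − 1.645 = 0.360.
Power = Φ(0.360) = 0.641.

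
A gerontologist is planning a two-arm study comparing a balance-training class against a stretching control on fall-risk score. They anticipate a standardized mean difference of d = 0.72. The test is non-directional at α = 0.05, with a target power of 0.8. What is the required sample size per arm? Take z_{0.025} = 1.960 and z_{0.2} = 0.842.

For two independent groups with equal n: n = 2·((z_{α/2} + z_β) / d)².
z_{α/2} + z_β = 1.960 + 0.842 = 2.802.
n = 2 × (2.802 / 0.72)² = 2 × 3.892² = 2 × 15.15 = 30.3.
Round up to the next whole participant.

n = 31 per group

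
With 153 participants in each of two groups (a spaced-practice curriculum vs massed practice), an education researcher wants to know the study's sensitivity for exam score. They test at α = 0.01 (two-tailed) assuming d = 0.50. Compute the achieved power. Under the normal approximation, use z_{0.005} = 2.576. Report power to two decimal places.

For two equal groups, power = Φ(d·√(n/2) − z_{α/2}).
d·√(n/2) = 0.50 × √(153/2) = 0.50 × 8.746 = 4.373.
z_β = 4.373 − 2.576 = 1.797.
Power = Φ(1.797) = 0.964.

power ≈ 0.96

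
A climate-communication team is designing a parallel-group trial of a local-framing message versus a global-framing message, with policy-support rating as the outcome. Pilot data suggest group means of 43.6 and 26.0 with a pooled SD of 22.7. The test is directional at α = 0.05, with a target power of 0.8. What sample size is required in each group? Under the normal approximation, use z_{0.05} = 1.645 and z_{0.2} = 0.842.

n = 21 per group

Cohen's d = |M₁ − M₂| / SD_pooled = |43.6 − 26.0| / 22.7 = 17.6 / 22.7 = 0.775.
For two independent groups with equal n: n = 2·((z_{α} + z_β) / d)².
z_{α} + z_β = 1.645 + 0.842 = 2.487.
n = 2 × (2.487 / 0.775)² = 2 × 3.209² = 2 × 10.30 = 20.6.
Round up to the next whole participant.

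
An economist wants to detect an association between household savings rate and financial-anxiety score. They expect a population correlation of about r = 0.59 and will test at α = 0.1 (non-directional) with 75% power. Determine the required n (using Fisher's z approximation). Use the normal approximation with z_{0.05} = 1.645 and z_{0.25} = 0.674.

Fisher's z: C = ½·ln((1+r)/(1−r)) = ½·ln(3.8780) = 0.6777.
n = ((z_{α/2} + z_β)/C)² + 3.
(1.645 + 0.674) / 0.6777 = 2.319 / 0.6777 = 3.422.
n = 3.422² + 3 = 11.71 + 3 = 14.7.
Round up.

n = 15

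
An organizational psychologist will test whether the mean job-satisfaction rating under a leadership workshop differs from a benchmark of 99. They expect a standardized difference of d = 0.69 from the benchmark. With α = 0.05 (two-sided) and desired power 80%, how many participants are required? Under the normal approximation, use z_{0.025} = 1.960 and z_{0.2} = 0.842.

n = 17

For a one-sample test: n = ((z_{α/2} + z_β) / d)².
z_{α/2} + z_β = 1.960 + 0.842 = 2.802.
n = (2.802 / 0.69)² = 4.061² = 16.49.
Round up.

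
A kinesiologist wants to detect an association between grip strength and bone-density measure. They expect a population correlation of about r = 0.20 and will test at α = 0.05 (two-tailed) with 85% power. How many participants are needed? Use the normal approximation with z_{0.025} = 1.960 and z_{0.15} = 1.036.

n = 222

Fisher's z: C = ½·ln((1+r)/(1−r)) = ½·ln(1.5000) = 0.2027.
n = ((z_{α/2} + z_β)/C)² + 3.
(1.960 + 1.036) / 0.2027 = 2.996 / 0.2027 = 14.780.
n = 14.780² + 3 = 218.46 + 3 = 221.5.
Round up.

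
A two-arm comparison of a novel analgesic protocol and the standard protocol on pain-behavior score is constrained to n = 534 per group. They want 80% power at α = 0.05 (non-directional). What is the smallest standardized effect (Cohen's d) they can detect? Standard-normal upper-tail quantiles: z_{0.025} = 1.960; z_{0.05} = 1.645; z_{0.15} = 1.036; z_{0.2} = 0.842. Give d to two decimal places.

For two independent groups of n = 534 each: d_min = (z_{α/2} + z_β)·√(2/n).
z-sum = 1.960 + 0.842 = 2.802.
d_min = 2.802 × √(2/534) = 2.802 × 0.0612 = 0.171.

d_min ≈ 0.17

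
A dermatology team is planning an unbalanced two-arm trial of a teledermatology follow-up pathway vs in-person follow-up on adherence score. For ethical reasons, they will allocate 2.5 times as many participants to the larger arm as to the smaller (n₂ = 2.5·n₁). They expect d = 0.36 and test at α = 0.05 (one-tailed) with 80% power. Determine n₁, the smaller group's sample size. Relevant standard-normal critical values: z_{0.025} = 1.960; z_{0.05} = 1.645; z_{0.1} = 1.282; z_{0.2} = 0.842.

n₁ = 67

With allocation ratio k = n₂/n₁ = 2.5, Var(x̄₁−x̄₂) = σ²(1/n₁ + 1/(k·n₁)) = σ²·(k+1)/(k·n₁).
So n₁ = (1 + 1/k)·((z_{α} + z_β)/d)² = 1.400 × (2.487/0.36)².
n₁ = 1.400 × 47.73 = 66.8.
Round up: n₁ = 67, giving n₂ = ⌈2.5 × 67⌉ = ⌈167.5⌉ = 168.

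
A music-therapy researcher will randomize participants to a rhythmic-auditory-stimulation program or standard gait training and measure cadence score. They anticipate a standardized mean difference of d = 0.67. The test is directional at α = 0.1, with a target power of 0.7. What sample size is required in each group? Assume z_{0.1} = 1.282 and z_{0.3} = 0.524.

For two independent groups with equal n: n = 2·((z_{α} + z_β) / d)².
z_{α} + z_β = 1.282 + 0.524 = 1.806.
n = 2 × (1.806 / 0.67)² = 2 × 2.696² = 2 × 7.27 = 14.5.
Round up to the next whole participant.

n = 15 per group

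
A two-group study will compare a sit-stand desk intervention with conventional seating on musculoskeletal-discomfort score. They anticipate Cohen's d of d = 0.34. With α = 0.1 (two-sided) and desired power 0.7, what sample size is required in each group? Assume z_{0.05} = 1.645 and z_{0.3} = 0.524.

n = 82 per group

For two independent groups with equal n: n = 2·((z_{α/2} + z_β) / d)².
z_{α/2} + z_β = 1.645 + 0.524 = 2.169.
n = 2 × (2.169 / 0.34)² = 2 × 6.379² = 2 × 40.70 = 81.4.
Round up to the next whole participant.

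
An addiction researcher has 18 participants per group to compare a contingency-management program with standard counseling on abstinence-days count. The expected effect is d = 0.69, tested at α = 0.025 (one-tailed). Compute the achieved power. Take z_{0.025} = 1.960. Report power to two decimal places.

power ≈ 0.54

For two equal groups, power = Φ(d·√(n/2) − z_{α}).
d·√(n/2) = 0.69 × √(18/2) = 0.69 × 3.000 = 2.070.
z_β = 2.070 − 1.960 = 0.110.
Power = Φ(0.110) = 0.544.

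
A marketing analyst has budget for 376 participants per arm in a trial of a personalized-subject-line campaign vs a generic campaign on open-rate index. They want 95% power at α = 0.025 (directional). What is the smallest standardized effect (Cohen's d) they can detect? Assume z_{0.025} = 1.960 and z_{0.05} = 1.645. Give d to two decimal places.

For two independent groups of n = 376 each: d_min = (z_{α} + z_β)·√(2/n).
z-sum = 1.960 + 1.645 = 3.605.
d_min = 3.605 × √(2/376) = 3.605 × 0.0729 = 0.263.

d_min ≈ 0.26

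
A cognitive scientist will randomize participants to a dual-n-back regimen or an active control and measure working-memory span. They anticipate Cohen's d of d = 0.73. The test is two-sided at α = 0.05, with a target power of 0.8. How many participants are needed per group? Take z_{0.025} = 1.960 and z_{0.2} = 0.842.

n = 30 per group

For two independent groups with equal n: n = 2·((z_{α/2} + z_β) / d)².
z_{α/2} + z_β = 1.960 + 0.842 = 2.802.
n = 2 × (2.802 / 0.73)² = 2 × 3.838² = 2 × 14.73 = 29.5.
Round up to the next whole participant.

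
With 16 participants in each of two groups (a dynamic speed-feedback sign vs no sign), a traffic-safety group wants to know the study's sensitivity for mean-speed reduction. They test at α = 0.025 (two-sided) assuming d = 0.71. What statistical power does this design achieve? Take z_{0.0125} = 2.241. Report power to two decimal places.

power ≈ 0.41

For two equal groups, power = Φ(d·√(n/2) − z_{α/2}).
d·√(n/2) = 0.71 × √(16/2) = 0.71 × 2.828 = 2.008.
z_β = 2.008 − 2.241 = -0.233.
Power = Φ(-0.233) = 0.408.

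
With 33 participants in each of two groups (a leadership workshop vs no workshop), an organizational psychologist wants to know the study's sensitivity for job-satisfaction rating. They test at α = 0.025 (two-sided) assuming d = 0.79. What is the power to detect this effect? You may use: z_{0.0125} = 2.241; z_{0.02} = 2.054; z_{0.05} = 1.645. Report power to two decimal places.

power ≈ 0.83

For two equal groups, power = Φ(d·√(n/2) − z_{α/2}).
d·√(n/2) = 0.79 × √(33/2) = 0.79 × 4.062 = 3.209.
z_β = 3.209 − 2.241 = 0.968.
Power = Φ(0.968) = 0.833.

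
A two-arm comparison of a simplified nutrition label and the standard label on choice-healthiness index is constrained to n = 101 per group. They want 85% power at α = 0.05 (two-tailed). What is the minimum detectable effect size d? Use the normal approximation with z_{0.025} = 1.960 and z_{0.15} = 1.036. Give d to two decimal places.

d_min ≈ 0.42

For two independent groups of n = 101 each: d_min = (z_{α/2} + z_β)·√(2/n).
z-sum = 1.960 + 1.036 = 2.996.
d_min = 2.996 × √(2/101) = 2.996 × 0.1407 = 0.422.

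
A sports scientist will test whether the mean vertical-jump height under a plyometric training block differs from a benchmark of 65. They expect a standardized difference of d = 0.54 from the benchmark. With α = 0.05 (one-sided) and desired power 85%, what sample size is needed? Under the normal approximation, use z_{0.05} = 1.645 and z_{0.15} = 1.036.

n = 25

For a one-sample test: n = ((z_{α} + z_β) / d)².
z_{α} + z_β = 1.645 + 1.036 = 2.681.
n = (2.681 / 0.54)² = 4.965² = 24.65.
Round up.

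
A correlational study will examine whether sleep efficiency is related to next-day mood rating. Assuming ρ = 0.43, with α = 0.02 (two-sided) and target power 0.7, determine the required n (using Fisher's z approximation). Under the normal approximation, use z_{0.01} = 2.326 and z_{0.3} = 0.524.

n = 42

Fisher's z: C = ½·ln((1+r)/(1−r)) = ½·ln(2.5088) = 0.4599.
n = ((z_{α/2} + z_β)/C)² + 3.
(2.326 + 0.524) / 0.4599 = 2.850 / 0.4599 = 6.197.
n = 6.197² + 3 = 38.40 + 3 = 41.4.
Round up.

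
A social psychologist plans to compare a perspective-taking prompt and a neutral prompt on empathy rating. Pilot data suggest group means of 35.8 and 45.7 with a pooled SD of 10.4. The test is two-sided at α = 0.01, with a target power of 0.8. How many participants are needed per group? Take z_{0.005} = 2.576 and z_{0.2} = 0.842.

Cohen's d = |M₁ − M₂| / SD_pooled = |35.8 − 45.7| / 10.4 = 9.9 / 10.4 = 0.952.
For two independent groups with equal n: n = 2·((z_{α/2} + z_β) / d)².
z_{α/2} + z_β = 2.576 + 0.842 = 3.418.
n = 2 × (3.418 / 0.952)² = 2 × 3.590² = 2 × 12.89 = 25.8.
Round up to the next whole participant.

n = 26 per group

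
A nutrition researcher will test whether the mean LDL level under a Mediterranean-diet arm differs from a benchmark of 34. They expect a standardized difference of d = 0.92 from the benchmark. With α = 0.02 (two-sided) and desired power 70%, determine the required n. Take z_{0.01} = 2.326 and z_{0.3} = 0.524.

n = 10

For a one-sample test: n = ((z_{α/2} + z_β) / d)².
z_{α/2} + z_β = 2.326 + 0.524 = 2.850.
n = (2.850 / 0.92)² = 3.098² = 9.60.
Round up.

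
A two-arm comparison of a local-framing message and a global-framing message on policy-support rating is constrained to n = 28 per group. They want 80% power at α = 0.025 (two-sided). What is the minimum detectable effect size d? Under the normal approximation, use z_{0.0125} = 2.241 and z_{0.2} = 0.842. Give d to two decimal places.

For two independent groups of n = 28 each: d_min = (z_{α/2} + z_β)·√(2/n).
z-sum = 2.241 + 0.842 = 3.083.
d_min = 3.083 × √(2/28) = 3.083 × 0.2673 = 0.824.

d_min ≈ 0.82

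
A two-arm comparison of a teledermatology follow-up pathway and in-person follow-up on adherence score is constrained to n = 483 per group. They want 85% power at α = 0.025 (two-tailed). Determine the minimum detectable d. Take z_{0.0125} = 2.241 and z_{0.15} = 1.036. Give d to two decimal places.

For two independent groups of n = 483 each: d_min = (z_{α/2} + z_β)·√(2/n).
z-sum = 2.241 + 1.036 = 3.277.
d_min = 3.277 × √(2/483) = 3.277 × 0.0643 = 0.211.

d_min ≈ 0.21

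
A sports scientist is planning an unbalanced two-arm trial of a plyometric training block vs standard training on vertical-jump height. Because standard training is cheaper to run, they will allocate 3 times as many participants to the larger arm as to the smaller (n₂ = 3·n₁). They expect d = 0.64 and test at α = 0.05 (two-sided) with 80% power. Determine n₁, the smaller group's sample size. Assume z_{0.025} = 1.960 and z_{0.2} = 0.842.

With allocation ratio k = n₂/n₁ = 3, Var(x̄₁−x̄₂) = σ²(1/n₁ + 1/(k·n₁)) = σ²·(k+1)/(k·n₁).
So n₁ = (1 + 1/k)·((z_{α/2} + z_β)/d)² = 1.333 × (2.802/0.64)².
n₁ = 1.333 × 19.17 = 25.6.
Round up: n₁ = 26, giving n₂ = 3 × 26 = 78.

n₁ = 26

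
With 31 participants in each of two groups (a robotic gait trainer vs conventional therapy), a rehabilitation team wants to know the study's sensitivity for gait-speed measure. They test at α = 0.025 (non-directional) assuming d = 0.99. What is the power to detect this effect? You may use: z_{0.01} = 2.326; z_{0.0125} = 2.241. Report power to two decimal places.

power ≈ 0.95

For two equal groups, power = Φ(d·√(n/2) − z_{α/2}).
d·√(n/2) = 0.99 × √(31/2) = 0.99 × 3.937 = 3.898.
z_β = 3.898 − 2.241 = 1.657.
Power = Φ(1.657) = 0.951.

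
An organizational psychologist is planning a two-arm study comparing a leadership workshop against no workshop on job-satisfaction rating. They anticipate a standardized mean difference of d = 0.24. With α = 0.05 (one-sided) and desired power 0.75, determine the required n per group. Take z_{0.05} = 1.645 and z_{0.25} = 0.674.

For two independent groups with equal n: n = 2·((z_{α} + z_β) / d)².
z_{α} + z_β = 1.645 + 0.674 = 2.319.
n = 2 × (2.319 / 0.24)² = 2 × 9.662² = 2 × 93.36 = 186.7.
Round up to the next whole participant.

n = 187 per group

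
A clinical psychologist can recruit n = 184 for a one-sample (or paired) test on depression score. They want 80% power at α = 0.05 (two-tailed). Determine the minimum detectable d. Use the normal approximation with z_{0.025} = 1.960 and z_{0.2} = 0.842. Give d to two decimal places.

For a single sample (or paired design) of n = 184: d_min = (z_{α/2} + z_β)/√n.
z-sum = 1.960 + 0.842 = 2.802.
d_min = 2.802 / √184 = 2.802 / 13.565 = 0.207.

d_min ≈ 0.21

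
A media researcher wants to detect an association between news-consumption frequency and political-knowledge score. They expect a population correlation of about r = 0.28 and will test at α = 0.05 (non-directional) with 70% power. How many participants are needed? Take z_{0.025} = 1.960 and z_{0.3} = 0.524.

Fisher's z: C = ½·ln((1+r)/(1−r)) = ½·ln(1.7778) = 0.2877.
n = ((z_{α/2} + z_β)/C)² + 3.
(1.960 + 0.524) / 0.2877 = 2.484 / 0.2877 = 8.634.
n = 8.634² + 3 = 74.55 + 3 = 77.5.
Round up.

n = 78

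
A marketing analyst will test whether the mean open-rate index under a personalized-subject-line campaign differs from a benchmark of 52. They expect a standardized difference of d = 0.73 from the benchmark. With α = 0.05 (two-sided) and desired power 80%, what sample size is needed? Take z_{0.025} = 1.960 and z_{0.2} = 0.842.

n = 15

For a one-sample test: n = ((z_{α/2} + z_β) / d)².
z_{α/2} + z_β = 1.960 + 0.842 = 2.802.
n = (2.802 / 0.73)² = 3.838² = 14.73.
Round up.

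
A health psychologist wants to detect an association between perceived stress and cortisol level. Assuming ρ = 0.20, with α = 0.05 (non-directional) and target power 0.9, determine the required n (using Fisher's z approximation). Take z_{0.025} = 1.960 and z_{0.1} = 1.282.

n = 259

Fisher's z: C = ½·ln((1+r)/(1−r)) = ½·ln(1.5000) = 0.2027.
n = ((z_{α/2} + z_β)/C)² + 3.
(1.960 + 1.282) / 0.2027 = 3.242 / 0.2027 = 15.994.
n = 15.994² + 3 = 255.81 + 3 = 258.8.
Round up.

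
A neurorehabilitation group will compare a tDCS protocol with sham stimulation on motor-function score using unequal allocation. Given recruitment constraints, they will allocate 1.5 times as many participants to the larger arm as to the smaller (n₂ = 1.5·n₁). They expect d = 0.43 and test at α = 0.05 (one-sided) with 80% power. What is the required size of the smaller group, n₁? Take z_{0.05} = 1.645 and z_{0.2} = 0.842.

With allocation ratio k = n₂/n₁ = 1.5, Var(x̄₁−x̄₂) = σ²(1/n₁ + 1/(k·n₁)) = σ²·(k+1)/(k·n₁).
So n₁ = (1 + 1/k)·((z_{α} + z_β)/d)² = 1.667 × (2.487/0.43)².
n₁ = 1.667 × 33.45 = 55.8.
Round up: n₁ = 56, giving n₂ = 1.5 × 56 = 84.

n₁ = 56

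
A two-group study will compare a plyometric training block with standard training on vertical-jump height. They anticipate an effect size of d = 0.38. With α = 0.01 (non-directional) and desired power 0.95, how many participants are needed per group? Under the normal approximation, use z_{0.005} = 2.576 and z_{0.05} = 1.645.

n = 247 per group

For two independent groups with equal n: n = 2·((z_{α/2} + z_β) / d)².
z_{α/2} + z_β = 2.576 + 1.645 = 4.221.
n = 2 × (4.221 / 0.38)² = 2 × 11.108² = 2 × 123.39 = 246.8.
Round up to the next whole participant.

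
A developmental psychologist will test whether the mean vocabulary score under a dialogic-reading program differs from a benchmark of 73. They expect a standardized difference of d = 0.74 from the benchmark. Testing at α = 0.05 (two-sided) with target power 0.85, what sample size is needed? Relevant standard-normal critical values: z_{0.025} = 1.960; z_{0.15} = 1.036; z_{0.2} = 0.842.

For a one-sample test: n = ((z_{α/2} + z_β) / d)².
z_{α/2} + z_β = 1.960 + 1.036 = 2.996.
n = (2.996 / 0.74)² = 4.049² = 16.39.
Round up.

n = 17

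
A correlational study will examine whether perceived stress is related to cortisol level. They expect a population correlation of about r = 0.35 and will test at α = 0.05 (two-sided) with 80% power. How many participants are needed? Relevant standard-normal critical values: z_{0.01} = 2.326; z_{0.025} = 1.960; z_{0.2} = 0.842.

n = 62

Fisher's z: C = ½·ln((1+r)/(1−r)) = ½·ln(2.0769) = 0.3654.
n = ((z_{α/2} + z_β)/C)² + 3.
(1.960 + 0.842) / 0.3654 = 2.802 / 0.3654 = 7.668.
n = 7.668² + 3 = 58.80 + 3 = 61.8.
Round up.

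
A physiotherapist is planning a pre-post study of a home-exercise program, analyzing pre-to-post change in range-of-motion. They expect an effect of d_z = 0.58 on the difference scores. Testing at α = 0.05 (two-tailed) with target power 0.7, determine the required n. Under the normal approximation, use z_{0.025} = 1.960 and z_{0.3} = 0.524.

n = 19 pairs

For a paired (one-sample on differences) test: n = ((z_{α/2} + z_β) / d)².
z_{α/2} + z_β = 1.960 + 0.524 = 2.484.
n = (2.484 / 0.58)² = 4.283² = 18.34.
Round up.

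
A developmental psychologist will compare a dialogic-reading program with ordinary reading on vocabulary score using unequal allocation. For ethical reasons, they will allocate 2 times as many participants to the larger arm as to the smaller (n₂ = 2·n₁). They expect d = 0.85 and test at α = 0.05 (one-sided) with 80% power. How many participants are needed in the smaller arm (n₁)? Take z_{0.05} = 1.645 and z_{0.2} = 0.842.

With allocation ratio k = n₂/n₁ = 2, Var(x̄₁−x̄₂) = σ²(1/n₁ + 1/(k·n₁)) = σ²·(k+1)/(k·n₁).
So n₁ = (1 + 1/k)·((z_{α} + z_β)/d)² = 1.500 × (2.487/0.85)².
n₁ = 1.500 × 8.56 = 12.8.
Round up: n₁ = 13, giving n₂ = 2 × 13 = 26.

n₁ = 13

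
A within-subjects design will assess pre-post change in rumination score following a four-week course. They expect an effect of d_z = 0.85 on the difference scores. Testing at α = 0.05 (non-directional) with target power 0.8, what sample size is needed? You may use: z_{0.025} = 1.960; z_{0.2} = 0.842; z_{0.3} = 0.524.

For a paired (one-sample on differences) test: n = ((z_{α/2} + z_β) / d)².
z_{α/2} + z_β = 1.960 + 0.842 = 2.802.
n = (2.802 / 0.85)² = 3.296² = 10.87.
Round up.

n = 11 pairs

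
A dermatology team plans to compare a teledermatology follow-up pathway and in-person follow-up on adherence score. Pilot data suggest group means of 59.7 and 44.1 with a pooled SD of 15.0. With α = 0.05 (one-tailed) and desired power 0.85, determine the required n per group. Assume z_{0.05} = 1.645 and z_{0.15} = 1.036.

n = 14 per group

Cohen's d = |M₁ − M₂| / SD_pooled = |59.7 − 44.1| / 15.0 = 15.6 / 15.0 = 1.040.
For two independent groups with equal n: n = 2·((z_{α} + z_β) / d)².
z_{α} + z_β = 1.645 + 1.036 = 2.681.
n = 2 × (2.681 / 1.040)² = 2 × 2.578² = 2 × 6.65 = 13.3.
Round up to the next whole participant.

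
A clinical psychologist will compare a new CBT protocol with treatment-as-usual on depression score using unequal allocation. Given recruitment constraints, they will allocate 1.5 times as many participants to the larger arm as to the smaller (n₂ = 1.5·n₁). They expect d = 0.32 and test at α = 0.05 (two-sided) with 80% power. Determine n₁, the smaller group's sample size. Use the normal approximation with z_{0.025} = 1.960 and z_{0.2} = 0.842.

With allocation ratio k = n₂/n₁ = 1.5, Var(x̄₁−x̄₂) = σ²(1/n₁ + 1/(k·n₁)) = σ²·(k+1)/(k·n₁).
So n₁ = (1 + 1/k)·((z_{α/2} + z_β)/d)² = 1.667 × (2.802/0.32)².
n₁ = 1.667 × 76.67 = 127.8.
Round up: n₁ = 128, giving n₂ = 1.5 × 128 = 192.

n₁ = 128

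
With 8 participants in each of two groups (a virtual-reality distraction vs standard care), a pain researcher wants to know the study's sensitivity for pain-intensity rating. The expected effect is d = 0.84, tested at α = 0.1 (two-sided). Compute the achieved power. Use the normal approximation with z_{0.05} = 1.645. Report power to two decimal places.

For two equal groups, power = Φ(d·√(n/2) − z_{α/2}).
d·√(n/2) = 0.84 × √(8/2) = 0.84 × 2.000 = 1.680.
z_β = 1.680 − 1.645 = 0.035.
Power = Φ(0.035) = 0.514.

power ≈ 0.51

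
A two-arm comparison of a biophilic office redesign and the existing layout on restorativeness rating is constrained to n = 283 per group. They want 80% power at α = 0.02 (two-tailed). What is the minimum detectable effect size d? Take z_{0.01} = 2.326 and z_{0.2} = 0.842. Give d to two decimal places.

d_min ≈ 0.27

For two independent groups of n = 283 each: d_min = (z_{α/2} + z_β)·√(2/n).
z-sum = 2.326 + 0.842 = 3.168.
d_min = 3.168 × √(2/283) = 3.168 × 0.0841 = 0.266.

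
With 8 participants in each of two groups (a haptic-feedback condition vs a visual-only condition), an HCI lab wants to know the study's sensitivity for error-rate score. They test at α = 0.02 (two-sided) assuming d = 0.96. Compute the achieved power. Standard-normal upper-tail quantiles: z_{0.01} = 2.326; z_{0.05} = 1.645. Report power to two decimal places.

power ≈ 0.34

For two equal groups, power = Φ(d·√(n/2) − z_{α/2}).
d·√(n/2) = 0.96 × √(8/2) = 0.96 × 2.000 = 1.920.
z_β = 1.920 − 2.326 = -0.406.
Power = Φ(-0.406) = 0.342.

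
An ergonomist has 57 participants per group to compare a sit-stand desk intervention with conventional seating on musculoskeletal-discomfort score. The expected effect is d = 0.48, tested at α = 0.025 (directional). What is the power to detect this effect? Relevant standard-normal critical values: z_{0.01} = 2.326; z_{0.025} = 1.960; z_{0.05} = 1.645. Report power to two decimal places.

For two equal groups, power = Φ(d·√(n/2) − z_{α}).
d·√(n/2) = 0.48 × √(57/2) = 0.48 × 5.339 = 2.562.
z_β = 2.562 − 1.960 = 0.602.
Power = Φ(0.602) = 0.727.

power ≈ 0.73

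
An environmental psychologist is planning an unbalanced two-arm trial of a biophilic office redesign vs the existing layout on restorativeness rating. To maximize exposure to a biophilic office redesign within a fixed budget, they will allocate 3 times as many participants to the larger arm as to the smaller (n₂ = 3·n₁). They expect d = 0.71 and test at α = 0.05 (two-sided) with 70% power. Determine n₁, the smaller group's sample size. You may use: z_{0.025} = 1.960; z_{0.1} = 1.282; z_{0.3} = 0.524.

With allocation ratio k = n₂/n₁ = 3, Var(x̄₁−x̄₂) = σ²(1/n₁ + 1/(k·n₁)) = σ²·(k+1)/(k·n₁).
So n₁ = (1 + 1/k)·((z_{α/2} + z_β)/d)² = 1.333 × (2.484/0.71)².
n₁ = 1.333 × 12.24 = 16.3.
Round up: n₁ = 17, giving n₂ = 3 × 17 = 51.

n₁ = 17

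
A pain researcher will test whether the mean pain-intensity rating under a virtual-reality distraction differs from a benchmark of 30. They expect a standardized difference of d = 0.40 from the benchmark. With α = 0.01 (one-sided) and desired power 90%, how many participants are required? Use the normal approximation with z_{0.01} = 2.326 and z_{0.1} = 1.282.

For a one-sample test: n = ((z_{α} + z_β) / d)².
z_{α} + z_β = 2.326 + 1.282 = 3.608.
n = (3.608 / 0.40)² = 9.020² = 81.36.
Round up.

n = 82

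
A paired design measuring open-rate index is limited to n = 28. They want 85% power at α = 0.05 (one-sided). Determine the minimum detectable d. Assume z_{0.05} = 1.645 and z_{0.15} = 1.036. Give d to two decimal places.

d_min ≈ 0.51

For a single sample (or paired design) of n = 28: d_min = (z_{α} + z_β)/√n.
z-sum = 1.645 + 1.036 = 2.681.
d_min = 2.681 / √28 = 2.681 / 5.292 = 0.507.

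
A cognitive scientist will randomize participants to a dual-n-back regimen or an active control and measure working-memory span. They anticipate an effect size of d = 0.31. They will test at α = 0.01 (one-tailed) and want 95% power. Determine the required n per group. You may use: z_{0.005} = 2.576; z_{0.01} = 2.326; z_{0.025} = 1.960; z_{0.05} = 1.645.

For two independent groups with equal n: n = 2·((z_{α} + z_β) / d)².
z_{α} + z_β = 2.326 + 1.645 = 3.971.
n = 2 × (3.971 / 0.31)² = 2 × 12.810² = 2 × 164.09 = 328.2.
Round up to the next whole participant.

n = 329 per group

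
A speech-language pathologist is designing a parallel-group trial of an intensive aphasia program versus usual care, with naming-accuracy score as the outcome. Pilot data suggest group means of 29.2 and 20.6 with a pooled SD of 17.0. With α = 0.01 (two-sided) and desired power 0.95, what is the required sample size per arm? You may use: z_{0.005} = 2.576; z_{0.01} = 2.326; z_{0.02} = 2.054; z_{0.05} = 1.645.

Cohen's d = |M₁ − M₂| / SD_pooled = |29.2 − 20.6| / 17.0 = 8.6 / 17.0 = 0.506.
For two independent groups with equal n: n = 2·((z_{α/2} + z_β) / d)².
z_{α/2} + z_β = 2.576 + 1.645 = 4.221.
n = 2 × (4.221 / 0.506)² = 2 × 8.342² = 2 × 69.59 = 139.2.
Round up to the next whole participant.

n = 140 per group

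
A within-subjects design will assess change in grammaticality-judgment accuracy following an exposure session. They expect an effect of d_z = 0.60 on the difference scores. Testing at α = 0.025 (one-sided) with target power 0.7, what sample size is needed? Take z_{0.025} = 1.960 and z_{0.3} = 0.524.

n = 18 pairs

For a paired (one-sample on differences) test: n = ((z_{α} + z_β) / d)².
z_{α} + z_β = 1.960 + 0.524 = 2.484.
n = (2.484 / 0.60)² = 4.140² = 17.14.
Round up.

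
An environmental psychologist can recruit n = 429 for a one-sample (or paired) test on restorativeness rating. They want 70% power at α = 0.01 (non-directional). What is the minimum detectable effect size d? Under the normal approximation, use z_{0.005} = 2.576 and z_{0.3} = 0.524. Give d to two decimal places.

For a single sample (or paired design) of n = 429: d_min = (z_{α/2} + z_β)/√n.
z-sum = 2.576 + 0.524 = 3.100.
d_min = 3.100 / √429 = 3.100 / 20.712 = 0.150.

d_min ≈ 0.15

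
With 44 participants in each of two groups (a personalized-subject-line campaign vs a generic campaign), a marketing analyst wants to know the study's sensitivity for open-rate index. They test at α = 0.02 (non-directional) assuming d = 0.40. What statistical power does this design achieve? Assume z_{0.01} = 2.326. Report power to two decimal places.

For two equal groups, power = Φ(d·√(n/2) − z_{α/2}).
d·√(n/2) = 0.40 × √(44/2) = 0.40 × 4.690 = 1.876.
z_β = 1.876 − 2.326 = -0.450.
Power = Φ(-0.450) = 0.326.

power ≈ 0.33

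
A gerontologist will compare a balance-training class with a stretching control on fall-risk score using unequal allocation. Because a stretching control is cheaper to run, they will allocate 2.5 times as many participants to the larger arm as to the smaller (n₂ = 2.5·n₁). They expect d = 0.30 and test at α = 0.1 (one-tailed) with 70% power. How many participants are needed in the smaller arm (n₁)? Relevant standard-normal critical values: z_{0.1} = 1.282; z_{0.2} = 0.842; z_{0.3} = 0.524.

n₁ = 51

With allocation ratio k = n₂/n₁ = 2.5, Var(x̄₁−x̄₂) = σ²(1/n₁ + 1/(k·n₁)) = σ²·(k+1)/(k·n₁).
So n₁ = (1 + 1/k)·((z_{α} + z_β)/d)² = 1.400 × (1.806/0.30)².
n₁ = 1.400 × 36.24 = 50.7.
Round up: n₁ = 51, giving n₂ = ⌈2.5 × 51⌉ = ⌈127.5⌉ = 128.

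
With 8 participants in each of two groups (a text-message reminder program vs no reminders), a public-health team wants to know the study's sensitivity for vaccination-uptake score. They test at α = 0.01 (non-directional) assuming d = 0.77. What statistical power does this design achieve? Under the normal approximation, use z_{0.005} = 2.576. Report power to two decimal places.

For two equal groups, power = Φ(d·√(n/2) − z_{α/2}).
d·√(n/2) = 0.77 × √(8/2) = 0.77 × 2.000 = 1.540.
z_β = 1.540 − 2.576 = -1.036.
Power = Φ(-1.036) = 0.150.

power ≈ 0.15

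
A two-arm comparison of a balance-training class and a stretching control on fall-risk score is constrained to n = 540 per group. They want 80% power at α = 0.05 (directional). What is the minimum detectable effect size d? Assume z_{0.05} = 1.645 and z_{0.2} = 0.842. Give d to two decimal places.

d_min ≈ 0.15

For two independent groups of n = 540 each: d_min = (z_{α} + z_β)·√(2/n).
z-sum = 1.645 + 0.842 = 2.487.
d_min = 2.487 × √(2/540) = 2.487 × 0.0609 = 0.151.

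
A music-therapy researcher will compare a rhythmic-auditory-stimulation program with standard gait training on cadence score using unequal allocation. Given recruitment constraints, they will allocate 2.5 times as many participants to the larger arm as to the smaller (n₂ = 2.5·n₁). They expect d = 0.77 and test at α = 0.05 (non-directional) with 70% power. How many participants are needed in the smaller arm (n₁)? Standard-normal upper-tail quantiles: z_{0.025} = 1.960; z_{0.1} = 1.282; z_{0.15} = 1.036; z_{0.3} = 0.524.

n₁ = 15

With allocation ratio k = n₂/n₁ = 2.5, Var(x̄₁−x̄₂) = σ²(1/n₁ + 1/(k·n₁)) = σ²·(k+1)/(k·n₁).
So n₁ = (1 + 1/k)·((z_{α/2} + z_β)/d)² = 1.400 × (2.484/0.77)².
n₁ = 1.400 × 10.41 = 14.6.
Round up: n₁ = 15, giving n₂ = ⌈2.5 × 15⌉ = ⌈37.5⌉ = 38.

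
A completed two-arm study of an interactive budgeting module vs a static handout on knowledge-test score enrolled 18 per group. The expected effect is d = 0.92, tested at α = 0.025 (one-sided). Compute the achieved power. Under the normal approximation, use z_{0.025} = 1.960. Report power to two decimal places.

power ≈ 0.79

For two equal groups, power = Φ(d·√(n/2) − z_{α}).
d·√(n/2) = 0.92 × √(18/2) = 0.92 × 3.000 = 2.760.
z_β = 2.760 − 1.960 = 0.800.
Power = Φ(0.800) = 0.788.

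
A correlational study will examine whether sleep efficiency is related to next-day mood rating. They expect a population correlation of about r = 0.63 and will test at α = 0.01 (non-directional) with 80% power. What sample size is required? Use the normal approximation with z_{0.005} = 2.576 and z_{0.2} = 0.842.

Fisher's z: C = ½·ln((1+r)/(1−r)) = ½·ln(4.4054) = 0.7414.
n = ((z_{α/2} + z_β)/C)² + 3.
(2.576 + 0.842) / 0.7414 = 3.418 / 0.7414 = 4.610.
n = 4.610² + 3 = 21.25 + 3 = 24.3.
Round up.

n = 25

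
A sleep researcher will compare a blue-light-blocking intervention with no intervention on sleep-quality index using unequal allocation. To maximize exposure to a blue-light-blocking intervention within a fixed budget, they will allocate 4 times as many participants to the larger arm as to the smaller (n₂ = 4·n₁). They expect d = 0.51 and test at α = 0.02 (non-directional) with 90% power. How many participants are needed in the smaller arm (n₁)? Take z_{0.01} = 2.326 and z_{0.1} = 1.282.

n₁ = 63

With allocation ratio k = n₂/n₁ = 4, Var(x̄₁−x̄₂) = σ²(1/n₁ + 1/(k·n₁)) = σ²·(k+1)/(k·n₁).
So n₁ = (1 + 1/k)·((z_{α/2} + z_β)/d)² = 1.250 × (3.608/0.51)².
n₁ = 1.250 × 50.05 = 62.6.
Round up: n₁ = 63, giving n₂ = 4 × 63 = 252.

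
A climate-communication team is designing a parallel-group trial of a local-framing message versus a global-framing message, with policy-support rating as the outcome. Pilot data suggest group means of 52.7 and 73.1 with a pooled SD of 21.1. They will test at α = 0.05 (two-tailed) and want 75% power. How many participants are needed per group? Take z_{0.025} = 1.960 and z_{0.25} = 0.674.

n = 15 per group

Cohen's d = |M₁ − M₂| / SD_pooled = |52.7 − 73.1| / 21.1 = 20.4 / 21.1 = 0.967.
For two independent groups with equal n: n = 2·((z_{α/2} + z_β) / d)².
z_{α/2} + z_β = 1.960 + 0.674 = 2.634.
n = 2 × (2.634 / 0.967)² = 2 × 2.724² = 2 × 7.42 = 14.8.
Round up to the next whole participant.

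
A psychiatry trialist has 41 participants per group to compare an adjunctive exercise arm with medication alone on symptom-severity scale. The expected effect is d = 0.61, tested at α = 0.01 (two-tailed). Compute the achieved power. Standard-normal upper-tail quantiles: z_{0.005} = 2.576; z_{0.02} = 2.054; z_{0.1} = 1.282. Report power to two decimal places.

power ≈ 0.57

For two equal groups, power = Φ(d·√(n/2) − z_{α/2}).
d·√(n/2) = 0.61 × √(41/2) = 0.61 × 4.528 = 2.762.
z_β = 2.762 − 2.576 = 0.186.
Power = Φ(0.186) = 0.574.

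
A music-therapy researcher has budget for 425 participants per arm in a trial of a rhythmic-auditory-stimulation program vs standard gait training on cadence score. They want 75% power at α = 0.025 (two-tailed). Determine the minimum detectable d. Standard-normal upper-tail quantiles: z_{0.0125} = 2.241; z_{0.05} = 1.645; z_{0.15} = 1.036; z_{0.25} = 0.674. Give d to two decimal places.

d_min ≈ 0.20

For two independent groups of n = 425 each: d_min = (z_{α/2} + z_β)·√(2/n).
z-sum = 2.241 + 0.674 = 2.915.
d_min = 2.915 × √(2/425) = 2.915 × 0.0686 = 0.200.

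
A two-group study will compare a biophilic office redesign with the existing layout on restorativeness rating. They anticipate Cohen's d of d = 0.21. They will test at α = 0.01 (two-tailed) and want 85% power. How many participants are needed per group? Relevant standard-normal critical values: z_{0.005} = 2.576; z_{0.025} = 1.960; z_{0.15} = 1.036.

For two independent groups with equal n: n = 2·((z_{α/2} + z_β) / d)².
z_{α/2} + z_β = 2.576 + 1.036 = 3.612.
n = 2 × (3.612 / 0.21)² = 2 × 17.200² = 2 × 295.84 = 591.7.
Round up to the next whole participant.

n = 592 per group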